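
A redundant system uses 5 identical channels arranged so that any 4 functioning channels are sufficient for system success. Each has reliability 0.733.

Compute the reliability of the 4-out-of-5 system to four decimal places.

R = Σ_{i=4}^{5} C(5,i) p^i (1−p)^{5−i} with p = 0.733
C(5,4)·0.733^4·0.267^1 = 0.385387
C(5,5)·0.733^5·0.267^0 = 0.211602
Sum = 0.5970

0.5970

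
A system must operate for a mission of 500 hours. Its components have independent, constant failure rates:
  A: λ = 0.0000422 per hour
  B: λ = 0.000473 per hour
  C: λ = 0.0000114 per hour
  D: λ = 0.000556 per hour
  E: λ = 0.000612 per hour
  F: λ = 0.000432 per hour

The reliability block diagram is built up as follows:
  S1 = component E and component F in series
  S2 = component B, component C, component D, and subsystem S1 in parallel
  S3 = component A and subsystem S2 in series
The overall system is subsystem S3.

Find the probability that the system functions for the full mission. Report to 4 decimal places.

0.9790

R(A) = exp(−0.0000422 × 500) = 0.979121
R(B) = exp(−0.000473 × 500) = 0.789386
R(C) = exp(−0.0000114 × 500) = 0.994316
R(D) = exp(−0.000556 × 500) = 0.757297
R(E) = exp(−0.000612 × 500) = 0.736387
R(F) = exp(−0.000432 × 500) = 0.805735
Series (E and F): 0.736387 × 0.805735 = 0.593333
Parallel (B, C, D, and [0.593333]): 1 − (1 − 0.789386)(1 − 0.994316)(1 − 0.757297)(1 − 0.593333) = 0.999882
Series (A and [0.999882]): 0.979121 × 0.999882 = 0.9790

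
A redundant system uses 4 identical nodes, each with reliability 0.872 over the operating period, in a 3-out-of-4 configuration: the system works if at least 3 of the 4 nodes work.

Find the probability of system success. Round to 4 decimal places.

0.9177

R = Σ_{i=3}^{4} C(4,i) p^i (1−p)^{4−i} with p = 0.872
C(4,3)·0.872^3·0.128^1 = 0.339484
C(4,4)·0.872^4·0.128^0 = 0.578184
Sum = 0.9177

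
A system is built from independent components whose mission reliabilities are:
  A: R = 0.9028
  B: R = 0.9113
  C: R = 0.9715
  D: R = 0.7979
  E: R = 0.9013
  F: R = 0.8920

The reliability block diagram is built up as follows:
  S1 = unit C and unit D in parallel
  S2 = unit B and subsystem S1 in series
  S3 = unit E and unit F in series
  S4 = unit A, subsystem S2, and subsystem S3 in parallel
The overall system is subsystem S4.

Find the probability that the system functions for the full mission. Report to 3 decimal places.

0.998

Parallel (C and D): 1 − (1 − 0.97150)(1 − 0.79790) = 0.99424
Series (B and [0.99424]): 0.91130 × 0.99424 = 0.90605
Series (E and F): 0.90130 × 0.89200 = 0.80396
Parallel (A, [0.90605], and [0.80396]): 1 − (1 − 0.90280)(1 − 0.90605)(1 − 0.80396) = 0.998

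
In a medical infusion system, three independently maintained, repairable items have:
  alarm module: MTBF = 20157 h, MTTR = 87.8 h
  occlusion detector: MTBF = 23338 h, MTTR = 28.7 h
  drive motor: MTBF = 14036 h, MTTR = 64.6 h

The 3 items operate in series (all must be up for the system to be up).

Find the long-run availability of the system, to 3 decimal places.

0.990

A(alarm module) = MTBF/(MTBF+MTTR) = 20157/(20157+87.8) = 0.995663
A(occlusion detector) = MTBF/(MTBF+MTTR) = 23338/(23338+28.7) = 0.998772
A(drive motor) = MTBF/(MTBF+MTTR) = 14036/(14036+64.6) = 0.995419
Series availability: 0.995663 × 0.998772 × 0.995419 = 0.990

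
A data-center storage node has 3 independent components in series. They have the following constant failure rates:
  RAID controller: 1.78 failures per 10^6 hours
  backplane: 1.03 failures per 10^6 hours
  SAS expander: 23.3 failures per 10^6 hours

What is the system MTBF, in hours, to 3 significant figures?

38300

Series of exponential components: λ_sys = Σ λ_i
λ_sys = 0.00000178 + 0.00000103 + 0.0000233 = 2.6110e-05 /h
MTBF = 1 / λ_sys = 38300 h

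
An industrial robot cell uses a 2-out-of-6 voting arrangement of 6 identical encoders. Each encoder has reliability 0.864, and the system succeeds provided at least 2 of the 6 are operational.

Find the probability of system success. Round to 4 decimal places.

R = Σ_{i=2}^{6} C(6,i) p^i (1−p)^{6−i} with p = 0.864
C(6,2)·0.864^2·0.136^4 = 0.003831
C(6,3)·0.864^3·0.136^3 = 0.032448
C(6,4)·0.864^4·0.136^2 = 0.154605
C(6,5)·0.864^5·0.136^1 = 0.392879
C(6,6)·0.864^6·0.136^0 = 0.415990
Sum = 0.9998

0.9998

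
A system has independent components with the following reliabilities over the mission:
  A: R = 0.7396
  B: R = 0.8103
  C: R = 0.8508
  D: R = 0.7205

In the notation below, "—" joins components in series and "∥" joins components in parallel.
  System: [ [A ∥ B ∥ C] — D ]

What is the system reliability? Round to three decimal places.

Parallel (A, B, and C): 1 − (1 − 0.73960)(1 − 0.81030)(1 − 0.85080) = 0.99263
Series ([0.99263] and D): 0.99263 × 0.72050 = 0.715

0.715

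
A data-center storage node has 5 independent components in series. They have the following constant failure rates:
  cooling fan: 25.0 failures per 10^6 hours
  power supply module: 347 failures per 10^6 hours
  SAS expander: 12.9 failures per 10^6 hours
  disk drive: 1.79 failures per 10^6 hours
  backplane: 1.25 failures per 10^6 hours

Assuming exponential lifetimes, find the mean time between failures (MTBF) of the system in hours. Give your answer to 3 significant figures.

2580

Series of exponential components: λ_sys = Σ λ_i
λ_sys = 0.0000250 + 0.000347 + 0.0000129 + 0.00000179 + 0.00000125 = 3.8794e-04 /h
MTBF = 1 / λ_sys = 2580 h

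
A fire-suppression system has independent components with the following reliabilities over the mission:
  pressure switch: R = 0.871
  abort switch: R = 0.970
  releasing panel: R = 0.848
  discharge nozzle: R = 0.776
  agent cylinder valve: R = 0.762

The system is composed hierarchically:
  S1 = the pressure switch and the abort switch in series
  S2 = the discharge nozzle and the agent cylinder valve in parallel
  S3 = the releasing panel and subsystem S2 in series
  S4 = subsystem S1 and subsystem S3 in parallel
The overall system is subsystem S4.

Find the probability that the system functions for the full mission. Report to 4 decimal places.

0.9694

Series (pressure switch and abort switch): 0.871000 × 0.970000 = 0.844870
Parallel (discharge nozzle and agent cylinder valve): 1 − (1 − 0.776000)(1 − 0.762000) = 0.946688
Series (releasing panel and [0.946688]): 0.848000 × 0.946688 = 0.802791
Parallel ([0.844870] and [0.802791]): 1 − (1 − 0.844870)(1 − 0.802791) = 0.9694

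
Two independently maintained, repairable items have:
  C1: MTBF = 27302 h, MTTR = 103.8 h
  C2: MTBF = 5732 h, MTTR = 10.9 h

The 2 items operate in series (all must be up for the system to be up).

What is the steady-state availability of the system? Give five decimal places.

A(C1) = MTBF/(MTBF+MTTR) = 27302/(27302+103.8) = 0.996212
A(C2) = MTBF/(MTBF+MTTR) = 5732/(5732+10.9) = 0.998102
Series availability: 0.996212 × 0.998102 = 0.99432

0.99432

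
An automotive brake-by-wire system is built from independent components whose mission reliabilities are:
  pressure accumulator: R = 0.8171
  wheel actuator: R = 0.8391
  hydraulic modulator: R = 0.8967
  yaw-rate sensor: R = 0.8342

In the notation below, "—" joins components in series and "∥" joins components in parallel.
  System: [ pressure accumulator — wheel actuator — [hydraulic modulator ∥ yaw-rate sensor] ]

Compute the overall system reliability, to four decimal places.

Parallel (hydraulic modulator and yaw-rate sensor): 1 − (1 − 0.896700)(1 − 0.834200) = 0.982873
Series (pressure accumulator, wheel actuator, and [0.982873]): 0.817100 × 0.839100 × 0.982873 = 0.6739

0.6739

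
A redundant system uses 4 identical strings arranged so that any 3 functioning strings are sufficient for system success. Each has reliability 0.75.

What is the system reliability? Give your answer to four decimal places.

0.7383

R = Σ_{i=3}^{4} C(4,i) p^i (1−p)^{4−i} with p = 0.75
C(4,3)·0.75^3·0.25^1 = 0.421875
C(4,4)·0.75^4·0.25^0 = 0.316406
Sum = 0.7383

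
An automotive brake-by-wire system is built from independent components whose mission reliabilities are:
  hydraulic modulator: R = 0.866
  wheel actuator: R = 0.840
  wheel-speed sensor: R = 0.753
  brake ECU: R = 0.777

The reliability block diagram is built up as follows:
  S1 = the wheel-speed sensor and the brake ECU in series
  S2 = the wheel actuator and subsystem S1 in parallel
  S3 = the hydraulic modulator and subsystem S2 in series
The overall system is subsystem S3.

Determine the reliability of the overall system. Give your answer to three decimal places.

Series (wheel-speed sensor and brake ECU): 0.75300 × 0.77700 = 0.58508
Parallel (wheel actuator and [0.58508]): 1 − (1 − 0.84000)(1 − 0.58508) = 0.93361
Series (hydraulic modulator and [0.93361]): 0.86600 × 0.93361 = 0.809

0.809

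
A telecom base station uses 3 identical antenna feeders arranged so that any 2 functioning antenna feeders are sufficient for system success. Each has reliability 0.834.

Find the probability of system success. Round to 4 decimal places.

R = Σ_{i=2}^{3} C(3,i) p^i (1−p)^{3−i} with p = 0.834
C(3,2)·0.834^2·0.166^1 = 0.346387
C(3,3)·0.834^3·0.166^0 = 0.580094
Sum = 0.9265

0.9265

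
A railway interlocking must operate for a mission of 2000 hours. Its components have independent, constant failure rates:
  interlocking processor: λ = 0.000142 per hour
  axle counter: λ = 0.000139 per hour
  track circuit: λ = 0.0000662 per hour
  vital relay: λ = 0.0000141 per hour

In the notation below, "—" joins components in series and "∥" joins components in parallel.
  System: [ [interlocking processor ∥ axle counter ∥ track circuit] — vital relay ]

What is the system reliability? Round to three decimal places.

0.965

R(interlocking processor) = exp(−0.000142 × 2000) = 0.75277
R(axle counter) = exp(−0.000139 × 2000) = 0.75730
R(track circuit) = exp(−0.0000662 × 2000) = 0.87599
R(vital relay) = exp(−0.0000141 × 2000) = 0.97219
Parallel (interlocking processor, axle counter, and track circuit): 1 − (1 − 0.75277)(1 − 0.75730)(1 − 0.87599) = 0.99256
Series ([0.99256] and vital relay): 0.99256 × 0.97219 = 0.965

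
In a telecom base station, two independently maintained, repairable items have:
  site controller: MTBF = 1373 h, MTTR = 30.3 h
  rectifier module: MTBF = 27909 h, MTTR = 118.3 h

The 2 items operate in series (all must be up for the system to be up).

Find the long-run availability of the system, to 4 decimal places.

A(site controller) = MTBF/(MTBF+MTTR) = 1373/(1373+30.3) = 0.978408
A(rectifier module) = MTBF/(MTBF+MTTR) = 27909/(27909+118.3) = 0.995779
Series availability: 0.978408 × 0.995779 = 0.9743

0.9743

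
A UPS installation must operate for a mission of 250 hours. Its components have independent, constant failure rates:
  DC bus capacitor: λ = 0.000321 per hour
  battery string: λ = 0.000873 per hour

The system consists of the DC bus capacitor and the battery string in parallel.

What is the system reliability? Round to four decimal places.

R(DC bus capacitor) = exp(−0.000321 × 250) = 0.922886
R(battery string) = exp(−0.000873 × 250) = 0.803924
Parallel (DC bus capacitor and battery string): 1 − (1 − 0.922886)(1 − 0.803924) = 0.9849

0.9849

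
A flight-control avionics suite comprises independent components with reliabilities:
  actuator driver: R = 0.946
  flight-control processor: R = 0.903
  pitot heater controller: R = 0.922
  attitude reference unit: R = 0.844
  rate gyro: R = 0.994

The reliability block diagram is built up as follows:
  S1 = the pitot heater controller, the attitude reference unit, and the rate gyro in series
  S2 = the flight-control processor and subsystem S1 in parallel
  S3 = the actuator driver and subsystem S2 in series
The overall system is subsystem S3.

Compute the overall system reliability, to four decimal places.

Series (pitot heater controller, attitude reference unit, and rate gyro): 0.922000 × 0.844000 × 0.994000 = 0.773499
Parallel (flight-control processor and [0.773499]): 1 − (1 − 0.903000)(1 − 0.773499) = 0.978029
Series (actuator driver and [0.978029]): 0.946000 × 0.978029 = 0.9252

0.9252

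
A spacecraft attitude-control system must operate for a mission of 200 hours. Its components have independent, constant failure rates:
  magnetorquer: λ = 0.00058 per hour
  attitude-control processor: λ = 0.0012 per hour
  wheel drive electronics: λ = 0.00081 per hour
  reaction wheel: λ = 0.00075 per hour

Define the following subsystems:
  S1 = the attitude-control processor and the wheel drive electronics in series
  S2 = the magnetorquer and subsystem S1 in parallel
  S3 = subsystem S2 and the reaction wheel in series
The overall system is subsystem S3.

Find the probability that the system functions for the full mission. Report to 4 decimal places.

0.8295

R(magnetorquer) = exp(−0.00058 × 200) = 0.890475
R(attitude-control processor) = exp(−0.0012 × 200) = 0.786628
R(wheel drive electronics) = exp(−0.00081 × 200) = 0.850441
R(reaction wheel) = exp(−0.00075 × 200) = 0.860708
Series (attitude-control processor and wheel drive electronics): 0.786628 × 0.850441 = 0.668981
Parallel (magnetorquer and [0.668981]): 1 − (1 − 0.890475)(1 − 0.668981) = 0.963745
Series ([0.963745] and reaction wheel): 0.963745 × 0.860708 = 0.8295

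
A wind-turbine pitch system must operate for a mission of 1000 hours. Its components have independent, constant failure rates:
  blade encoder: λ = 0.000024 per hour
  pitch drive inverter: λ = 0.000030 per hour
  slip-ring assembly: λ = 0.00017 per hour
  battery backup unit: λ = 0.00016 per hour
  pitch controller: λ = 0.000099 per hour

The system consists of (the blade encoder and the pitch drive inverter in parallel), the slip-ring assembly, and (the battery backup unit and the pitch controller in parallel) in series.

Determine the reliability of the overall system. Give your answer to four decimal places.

R(blade encoder) = exp(−0.000024 × 1000) = 0.976286
R(pitch drive inverter) = exp(−0.000030 × 1000) = 0.970446
R(slip-ring assembly) = exp(−0.00017 × 1000) = 0.843665
R(battery backup unit) = exp(−0.00016 × 1000) = 0.852144
R(pitch controller) = exp(−0.000099 × 1000) = 0.905743
Parallel (blade encoder and pitch drive inverter): 1 − (1 − 0.976286)(1 − 0.970446) = 0.999299
Parallel (battery backup unit and pitch controller): 1 − (1 − 0.852144)(1 − 0.905743) = 0.986064
Series ([0.999299], slip-ring assembly, and [0.986064]): 0.999299 × 0.843665 × 0.986064 = 0.8313

0.8313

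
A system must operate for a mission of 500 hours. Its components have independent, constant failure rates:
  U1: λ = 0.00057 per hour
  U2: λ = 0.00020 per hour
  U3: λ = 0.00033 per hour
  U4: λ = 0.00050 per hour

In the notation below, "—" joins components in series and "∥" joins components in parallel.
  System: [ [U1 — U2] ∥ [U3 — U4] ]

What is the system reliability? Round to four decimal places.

0.8915

R(U1) = exp(−0.00057 × 500) = 0.752014
R(U2) = exp(−0.00020 × 500) = 0.904837
R(U3) = exp(−0.00033 × 500) = 0.847894
R(U4) = exp(−0.00050 × 500) = 0.778801
Series (U1 and U2): 0.752014 × 0.904837 = 0.680450
Series (U3 and U4): 0.847894 × 0.778801 = 0.660341
Parallel ([0.680450] and [0.660341]): 1 − (1 − 0.680450)(1 − 0.660341) = 0.8915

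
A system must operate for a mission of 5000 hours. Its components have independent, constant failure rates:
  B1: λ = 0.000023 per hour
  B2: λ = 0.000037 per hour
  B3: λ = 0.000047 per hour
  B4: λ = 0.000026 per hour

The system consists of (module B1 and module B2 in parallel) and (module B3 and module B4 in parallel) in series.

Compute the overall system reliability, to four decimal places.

R(B1) = exp(−0.000023 × 5000) = 0.891366
R(B2) = exp(−0.000037 × 5000) = 0.831104
R(B3) = exp(−0.000047 × 5000) = 0.790571
R(B4) = exp(−0.000026 × 5000) = 0.878095
Parallel (B1 and B2): 1 − (1 − 0.891366)(1 − 0.831104) = 0.981652
Parallel (B3 and B4): 1 − (1 − 0.790571)(1 − 0.878095) = 0.974470
Series ([0.981652] and [0.974470]): 0.981652 × 0.974470 = 0.9566

0.9566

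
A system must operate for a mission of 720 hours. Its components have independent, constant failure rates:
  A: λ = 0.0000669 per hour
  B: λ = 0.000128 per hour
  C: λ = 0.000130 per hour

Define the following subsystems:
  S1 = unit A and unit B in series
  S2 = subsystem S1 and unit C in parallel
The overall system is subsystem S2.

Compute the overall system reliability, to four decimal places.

0.9883

R(A) = exp(−0.0000669 × 720) = 0.952974
R(B) = exp(−0.000128 × 720) = 0.911959
R(C) = exp(−0.000130 × 720) = 0.910647
Series (A and B): 0.952974 × 0.911959 = 0.869073
Parallel ([0.869073] and C): 1 − (1 − 0.869073)(1 − 0.910647) = 0.9883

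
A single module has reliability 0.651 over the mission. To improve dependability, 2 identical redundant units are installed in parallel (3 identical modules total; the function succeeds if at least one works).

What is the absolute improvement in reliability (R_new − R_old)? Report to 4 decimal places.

R_before = 0.651
R_after = 1 − (1 − 0.651)^3 = 0.9575
ΔR = 0.9575 − 0.651 = 0.3065

0.3065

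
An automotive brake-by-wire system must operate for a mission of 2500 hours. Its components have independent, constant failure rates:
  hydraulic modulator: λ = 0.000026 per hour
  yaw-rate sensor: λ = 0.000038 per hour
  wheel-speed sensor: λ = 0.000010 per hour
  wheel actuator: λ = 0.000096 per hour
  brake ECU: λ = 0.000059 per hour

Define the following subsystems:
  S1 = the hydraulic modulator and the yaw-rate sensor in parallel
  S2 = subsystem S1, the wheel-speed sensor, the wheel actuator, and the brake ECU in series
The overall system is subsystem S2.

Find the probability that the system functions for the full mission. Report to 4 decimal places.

R(hydraulic modulator) = exp(−0.000026 × 2500) = 0.937067
R(yaw-rate sensor) = exp(−0.000038 × 2500) = 0.909373
R(wheel-speed sensor) = exp(−0.000010 × 2500) = 0.975310
R(wheel actuator) = exp(−0.000096 × 2500) = 0.786628
R(brake ECU) = exp(−0.000059 × 2500) = 0.862862
Parallel (hydraulic modulator and yaw-rate sensor): 1 − (1 − 0.937067)(1 − 0.909373) = 0.994297
Series ([0.994297], wheel-speed sensor, wheel actuator, and brake ECU): 0.994297 × 0.975310 × 0.786628 × 0.862862 = 0.6582

0.6582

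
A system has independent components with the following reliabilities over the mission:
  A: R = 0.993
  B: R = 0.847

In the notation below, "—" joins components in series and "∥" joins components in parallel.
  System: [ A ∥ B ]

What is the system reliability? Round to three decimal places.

0.999

Parallel (A and B): 1 − (1 − 0.99300)(1 − 0.84700) = 0.999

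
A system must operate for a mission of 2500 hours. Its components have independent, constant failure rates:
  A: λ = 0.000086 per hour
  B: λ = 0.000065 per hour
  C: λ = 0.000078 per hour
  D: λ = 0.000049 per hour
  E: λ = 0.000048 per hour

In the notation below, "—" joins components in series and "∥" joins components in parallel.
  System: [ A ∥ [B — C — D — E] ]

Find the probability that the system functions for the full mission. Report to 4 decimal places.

0.9127

R(A) = exp(−0.000086 × 2500) = 0.806541
R(B) = exp(−0.000065 × 2500) = 0.850016
R(C) = exp(−0.000078 × 2500) = 0.822835
R(D) = exp(−0.000049 × 2500) = 0.884706
R(E) = exp(−0.000048 × 2500) = 0.886920
Series (B, C, D, and E): 0.850016 × 0.822835 × 0.884706 × 0.886920 = 0.548812
Parallel (A and [0.548812]): 1 − (1 − 0.806541)(1 − 0.548812) = 0.9127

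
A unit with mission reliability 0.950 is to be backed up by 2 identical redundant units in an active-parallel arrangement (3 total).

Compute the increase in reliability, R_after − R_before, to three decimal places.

0.050

R_before = 0.950
R_after = 1 − (1 − 0.950)^3 = 1.000
ΔR = 1.000 − 0.950 = 0.050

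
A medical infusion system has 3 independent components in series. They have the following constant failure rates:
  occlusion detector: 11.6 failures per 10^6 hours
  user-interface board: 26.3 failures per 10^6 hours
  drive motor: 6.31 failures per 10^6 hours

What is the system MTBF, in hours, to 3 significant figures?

22600

Series of exponential components: λ_sys = Σ λ_i
λ_sys = 0.0000116 + 0.0000263 + 0.00000631 = 4.4210e-05 /h
MTBF = 1 / λ_sys = 22600 h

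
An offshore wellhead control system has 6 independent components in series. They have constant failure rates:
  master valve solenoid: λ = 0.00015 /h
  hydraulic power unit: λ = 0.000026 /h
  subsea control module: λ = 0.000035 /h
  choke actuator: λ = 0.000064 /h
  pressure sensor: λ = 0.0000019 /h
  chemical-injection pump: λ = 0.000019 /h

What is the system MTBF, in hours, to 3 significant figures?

Series of exponential components: λ_sys = Σ λ_i
λ_sys = 0.00015 + 0.000026 + 0.000035 + 0.000064 + 0.0000019 + 0.000019 = 2.9590e-04 /h
MTBF = 1 / λ_sys = 3380 h

3380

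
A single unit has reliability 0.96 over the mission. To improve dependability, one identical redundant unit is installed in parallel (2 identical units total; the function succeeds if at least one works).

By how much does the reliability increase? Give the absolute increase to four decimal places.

0.0384

R_before = 0.96
R_after = 1 − (1 − 0.96)^2 = 0.9984
ΔR = 0.9984 − 0.96 = 0.0384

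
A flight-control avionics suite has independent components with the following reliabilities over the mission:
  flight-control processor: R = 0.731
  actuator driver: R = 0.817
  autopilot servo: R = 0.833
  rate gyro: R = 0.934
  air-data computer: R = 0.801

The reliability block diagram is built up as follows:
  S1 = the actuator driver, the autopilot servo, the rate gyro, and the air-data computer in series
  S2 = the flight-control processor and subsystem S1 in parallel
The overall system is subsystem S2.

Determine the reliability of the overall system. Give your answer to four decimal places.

0.8680

Series (actuator driver, autopilot servo, rate gyro, and air-data computer): 0.817000 × 0.833000 × 0.934000 × 0.801000 = 0.509151
Parallel (flight-control processor and [0.509151]): 1 − (1 − 0.731000)(1 − 0.509151) = 0.8680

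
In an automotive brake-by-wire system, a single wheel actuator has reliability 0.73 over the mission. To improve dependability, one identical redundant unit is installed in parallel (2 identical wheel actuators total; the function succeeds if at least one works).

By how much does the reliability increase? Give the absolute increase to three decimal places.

R_before = 0.73
R_after = 1 − (1 − 0.73)^2 = 0.927
ΔR = 0.927 − 0.73 = 0.197

0.197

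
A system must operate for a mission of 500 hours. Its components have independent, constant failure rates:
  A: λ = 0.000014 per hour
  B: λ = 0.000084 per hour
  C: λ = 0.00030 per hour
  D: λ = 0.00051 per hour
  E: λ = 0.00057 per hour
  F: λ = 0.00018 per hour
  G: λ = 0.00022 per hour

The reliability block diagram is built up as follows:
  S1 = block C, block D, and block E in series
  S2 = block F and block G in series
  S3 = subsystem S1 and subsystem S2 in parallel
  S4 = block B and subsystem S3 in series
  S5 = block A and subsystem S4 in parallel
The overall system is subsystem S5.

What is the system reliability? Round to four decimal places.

R(A) = exp(−0.000014 × 500) = 0.993024
R(B) = exp(−0.000084 × 500) = 0.958870
R(C) = exp(−0.00030 × 500) = 0.860708
R(D) = exp(−0.00051 × 500) = 0.774916
R(E) = exp(−0.00057 × 500) = 0.752014
R(F) = exp(−0.00018 × 500) = 0.913931
R(G) = exp(−0.00022 × 500) = 0.895834
Series (C, D, and E): 0.860708 × 0.774916 × 0.752014 = 0.501576
Series (F and G): 0.913931 × 0.895834 = 0.818730
Parallel ([0.501576] and [0.818730]): 1 − (1 − 0.501576)(1 − 0.818730) = 0.909651
Series (B and [0.909651]): 0.958870 × 0.909651 = 0.872237
Parallel (A and [0.872237]): 1 − (1 − 0.993024)(1 − 0.872237) = 0.9991

0.9991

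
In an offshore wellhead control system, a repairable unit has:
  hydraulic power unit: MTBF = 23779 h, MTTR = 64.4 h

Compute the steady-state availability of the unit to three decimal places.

0.997

A(hydraulic power unit) = MTBF/(MTBF+MTTR) = 23779/(23779+64.4) = 0.997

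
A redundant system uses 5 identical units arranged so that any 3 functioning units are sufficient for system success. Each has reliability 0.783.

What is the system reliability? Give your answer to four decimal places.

R = Σ_{i=3}^{5} C(5,i) p^i (1−p)^{5−i} with p = 0.783
C(5,3)·0.783^3·0.217^2 = 0.226050
C(5,4)·0.783^4·0.217^1 = 0.407828
C(5,5)·0.783^5·0.217^0 = 0.294313
Sum = 0.9282

0.9282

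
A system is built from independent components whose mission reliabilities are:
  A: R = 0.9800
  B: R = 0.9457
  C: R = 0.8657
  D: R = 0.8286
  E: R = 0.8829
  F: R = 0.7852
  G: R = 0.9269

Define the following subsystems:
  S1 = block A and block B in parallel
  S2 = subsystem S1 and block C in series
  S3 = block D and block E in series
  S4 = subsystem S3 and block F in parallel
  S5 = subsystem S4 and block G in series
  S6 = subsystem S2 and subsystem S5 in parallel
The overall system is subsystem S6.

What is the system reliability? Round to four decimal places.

Parallel (A and B): 1 − (1 − 0.980000)(1 − 0.945700) = 0.998914
Series ([0.998914] and C): 0.998914 × 0.865700 = 0.864760
Series (D and E): 0.828600 × 0.882900 = 0.731571
Parallel ([0.731571] and F): 1 − (1 − 0.731571)(1 − 0.785200) = 0.942341
Series ([0.942341] and G): 0.942341 × 0.926900 = 0.873456
Parallel ([0.864760] and [0.873456]): 1 − (1 − 0.864760)(1 − 0.873456) = 0.9829

0.9829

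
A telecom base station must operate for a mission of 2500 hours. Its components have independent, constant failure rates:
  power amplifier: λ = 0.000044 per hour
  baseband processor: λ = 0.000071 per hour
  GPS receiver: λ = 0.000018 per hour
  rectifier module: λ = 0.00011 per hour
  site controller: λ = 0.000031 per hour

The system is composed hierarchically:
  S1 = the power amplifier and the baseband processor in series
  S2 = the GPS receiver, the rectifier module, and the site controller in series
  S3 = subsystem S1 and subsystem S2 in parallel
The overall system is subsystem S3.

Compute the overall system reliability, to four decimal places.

0.9180

R(power amplifier) = exp(−0.000044 × 2500) = 0.895834
R(baseband processor) = exp(−0.000071 × 2500) = 0.837361
R(GPS receiver) = exp(−0.000018 × 2500) = 0.955997
R(rectifier module) = exp(−0.00011 × 2500) = 0.759572
R(site controller) = exp(−0.000031 × 2500) = 0.925427
Series (power amplifier and baseband processor): 0.895834 × 0.837361 = 0.750136
Series (GPS receiver, rectifier module, and site controller): 0.955997 × 0.759572 × 0.925427 = 0.671997
Parallel ([0.750136] and [0.671997]): 1 − (1 − 0.750136)(1 − 0.671997) = 0.9180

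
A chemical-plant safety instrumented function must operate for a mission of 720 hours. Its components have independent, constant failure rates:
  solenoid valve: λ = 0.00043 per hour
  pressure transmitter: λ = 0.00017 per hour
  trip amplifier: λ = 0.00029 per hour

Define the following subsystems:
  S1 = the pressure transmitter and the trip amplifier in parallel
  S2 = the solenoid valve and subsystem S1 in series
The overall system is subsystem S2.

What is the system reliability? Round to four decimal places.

0.7178

R(solenoid valve) = exp(−0.00043 × 720) = 0.733740
R(pressure transmitter) = exp(−0.00017 × 720) = 0.884794
R(trip amplifier) = exp(−0.00029 × 720) = 0.811558
Parallel (pressure transmitter and trip amplifier): 1 − (1 − 0.884794)(1 − 0.811558) = 0.978290
Series (solenoid valve and [0.978290]): 0.733740 × 0.978290 = 0.7178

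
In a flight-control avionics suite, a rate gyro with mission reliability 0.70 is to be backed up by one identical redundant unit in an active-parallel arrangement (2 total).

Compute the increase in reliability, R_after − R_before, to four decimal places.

R_before = 0.70
R_after = 1 − (1 − 0.70)^2 = 0.9100
ΔR = 0.9100 − 0.70 = 0.2100

0.2100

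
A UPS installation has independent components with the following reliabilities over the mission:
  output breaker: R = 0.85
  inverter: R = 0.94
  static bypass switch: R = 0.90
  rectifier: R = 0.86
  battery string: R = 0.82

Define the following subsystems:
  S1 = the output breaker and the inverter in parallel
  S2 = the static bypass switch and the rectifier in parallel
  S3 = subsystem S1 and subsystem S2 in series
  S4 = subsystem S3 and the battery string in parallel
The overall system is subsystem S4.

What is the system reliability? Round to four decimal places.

Parallel (output breaker and inverter): 1 − (1 − 0.850000)(1 − 0.940000) = 0.991000
Parallel (static bypass switch and rectifier): 1 − (1 − 0.900000)(1 − 0.860000) = 0.986000
Series ([0.991000] and [0.986000]): 0.991000 × 0.986000 = 0.977126
Parallel ([0.977126] and battery string): 1 − (1 − 0.977126)(1 − 0.820000) = 0.9959

0.9959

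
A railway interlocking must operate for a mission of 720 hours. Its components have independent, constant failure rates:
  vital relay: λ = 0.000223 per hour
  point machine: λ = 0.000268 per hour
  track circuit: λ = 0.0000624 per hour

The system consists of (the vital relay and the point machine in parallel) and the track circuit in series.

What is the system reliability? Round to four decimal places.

R(vital relay) = exp(−0.000223 × 720) = 0.851667
R(point machine) = exp(−0.000268 × 720) = 0.824515
R(track circuit) = exp(−0.0000624 × 720) = 0.956066
Parallel (vital relay and point machine): 1 − (1 − 0.851667)(1 − 0.824515) = 0.973970
Series ([0.973970] and track circuit): 0.973970 × 0.956066 = 0.9312

0.9312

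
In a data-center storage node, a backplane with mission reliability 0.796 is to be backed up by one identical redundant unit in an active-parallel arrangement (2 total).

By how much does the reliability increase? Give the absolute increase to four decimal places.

R_before = 0.796
R_after = 1 − (1 − 0.796)^2 = 0.9584
ΔR = 0.9584 − 0.796 = 0.1624

0.1624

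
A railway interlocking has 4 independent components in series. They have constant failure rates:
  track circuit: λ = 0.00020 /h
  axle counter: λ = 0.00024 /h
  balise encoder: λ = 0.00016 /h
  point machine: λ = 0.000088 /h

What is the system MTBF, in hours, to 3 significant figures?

Series of exponential components: λ_sys = Σ λ_i
λ_sys = 0.00020 + 0.00024 + 0.00016 + 0.000088 = 6.8800e-04 /h
MTBF = 1 / λ_sys = 1450 h

1450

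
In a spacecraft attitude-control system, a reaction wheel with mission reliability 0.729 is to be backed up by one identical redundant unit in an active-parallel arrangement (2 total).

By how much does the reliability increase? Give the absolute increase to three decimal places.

R_before = 0.729
R_after = 1 − (1 − 0.729)^2 = 0.927
ΔR = 0.927 − 0.729 = 0.198

0.198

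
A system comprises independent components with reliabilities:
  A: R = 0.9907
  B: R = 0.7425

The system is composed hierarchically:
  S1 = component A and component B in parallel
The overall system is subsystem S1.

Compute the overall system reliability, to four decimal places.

Parallel (A and B): 1 − (1 − 0.990700)(1 − 0.742500) = 0.9976

0.9976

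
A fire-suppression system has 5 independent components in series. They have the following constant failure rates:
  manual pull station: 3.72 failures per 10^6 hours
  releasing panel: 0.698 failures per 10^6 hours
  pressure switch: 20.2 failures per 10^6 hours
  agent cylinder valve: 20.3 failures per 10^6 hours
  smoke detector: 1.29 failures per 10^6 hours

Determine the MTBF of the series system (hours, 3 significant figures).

21600

Series of exponential components: λ_sys = Σ λ_i
λ_sys = 0.00000372 + 0.000000698 + 0.0000202 + 0.0000203 + 0.00000129 = 4.6208e-05 /h
MTBF = 1 / λ_sys = 21600 h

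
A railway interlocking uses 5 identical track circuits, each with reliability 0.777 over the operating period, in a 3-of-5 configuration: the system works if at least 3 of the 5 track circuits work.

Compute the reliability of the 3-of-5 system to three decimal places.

0.923

R = Σ_{i=3}^{5} C(5,i) p^i (1−p)^{5−i} with p = 0.777
C(5,3)·0.777^3·0.223^2 = 0.23328
C(5,4)·0.777^4·0.223^1 = 0.40640
C(5,5)·0.777^5·0.223^0 = 0.28321
Sum = 0.923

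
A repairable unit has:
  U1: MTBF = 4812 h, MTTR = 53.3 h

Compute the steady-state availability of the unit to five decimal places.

0.98904

A(U1) = MTBF/(MTBF+MTTR) = 4812/(4812+53.3) = 0.98904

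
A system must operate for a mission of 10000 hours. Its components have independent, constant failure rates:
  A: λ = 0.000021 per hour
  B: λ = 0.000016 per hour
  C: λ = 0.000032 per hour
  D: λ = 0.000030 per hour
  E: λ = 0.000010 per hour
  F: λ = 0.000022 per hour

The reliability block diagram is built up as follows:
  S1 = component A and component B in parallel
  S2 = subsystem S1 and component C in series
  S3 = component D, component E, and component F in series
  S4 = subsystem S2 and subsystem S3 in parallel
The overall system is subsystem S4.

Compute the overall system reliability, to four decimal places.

R(A) = exp(−0.000021 × 10000) = 0.810584
R(B) = exp(−0.000016 × 10000) = 0.852144
R(C) = exp(−0.000032 × 10000) = 0.726149
R(D) = exp(−0.000030 × 10000) = 0.740818
R(E) = exp(−0.000010 × 10000) = 0.904837
R(F) = exp(−0.000022 × 10000) = 0.802519
Parallel (A and B): 1 − (1 − 0.810584)(1 − 0.852144) = 0.971994
Series ([0.971994] and C): 0.971994 × 0.726149 = 0.705812
Series (D, E, and F): 0.740818 × 0.904837 × 0.802519 = 0.537944
Parallel ([0.705812] and [0.537944]): 1 − (1 − 0.705812)(1 − 0.537944) = 0.8641

0.8641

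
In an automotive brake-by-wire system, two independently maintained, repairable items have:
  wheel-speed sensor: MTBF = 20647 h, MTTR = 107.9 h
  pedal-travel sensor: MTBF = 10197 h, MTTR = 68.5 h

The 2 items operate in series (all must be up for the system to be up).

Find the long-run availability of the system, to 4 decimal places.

0.9882

A(wheel-speed sensor) = MTBF/(MTBF+MTTR) = 20647/(20647+107.9) = 0.994801
A(pedal-travel sensor) = MTBF/(MTBF+MTTR) = 10197/(10197+68.5) = 0.993327
Series availability: 0.994801 × 0.993327 = 0.9882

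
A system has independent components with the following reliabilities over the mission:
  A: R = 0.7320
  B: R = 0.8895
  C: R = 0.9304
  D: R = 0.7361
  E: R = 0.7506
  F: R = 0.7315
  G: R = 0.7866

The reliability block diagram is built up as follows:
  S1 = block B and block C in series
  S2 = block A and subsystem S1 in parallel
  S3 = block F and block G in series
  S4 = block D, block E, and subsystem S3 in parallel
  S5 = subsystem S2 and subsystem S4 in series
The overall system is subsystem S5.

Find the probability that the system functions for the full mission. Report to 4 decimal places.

0.9271

Series (B and C): 0.889500 × 0.930400 = 0.827591
Parallel (A and [0.827591]): 1 − (1 − 0.732000)(1 − 0.827591) = 0.953794
Series (F and G): 0.731500 × 0.786600 = 0.575398
Parallel (D, E, and [0.575398]): 1 − (1 − 0.736100)(1 − 0.750600)(1 − 0.575398) = 0.972054
Series ([0.953794] and [0.972054]): 0.953794 × 0.972054 = 0.9271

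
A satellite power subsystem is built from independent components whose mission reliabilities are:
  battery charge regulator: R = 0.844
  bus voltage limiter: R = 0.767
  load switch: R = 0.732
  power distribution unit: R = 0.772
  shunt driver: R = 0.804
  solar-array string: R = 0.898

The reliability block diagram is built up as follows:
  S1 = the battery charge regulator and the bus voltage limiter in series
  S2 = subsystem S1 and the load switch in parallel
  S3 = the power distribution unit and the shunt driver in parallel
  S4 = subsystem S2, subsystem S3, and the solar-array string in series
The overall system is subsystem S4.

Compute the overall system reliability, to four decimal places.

0.7768

Series (battery charge regulator and bus voltage limiter): 0.844000 × 0.767000 = 0.647348
Parallel ([0.647348] and load switch): 1 − (1 − 0.647348)(1 − 0.732000) = 0.905489
Parallel (power distribution unit and shunt driver): 1 − (1 − 0.772000)(1 − 0.804000) = 0.955312
Series ([0.905489], [0.955312], and solar-array string): 0.905489 × 0.955312 × 0.898000 = 0.7768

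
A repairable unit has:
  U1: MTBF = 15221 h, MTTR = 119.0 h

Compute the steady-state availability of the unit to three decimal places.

0.992

A(U1) = MTBF/(MTBF+MTTR) = 15221/(15221+119.0) = 0.992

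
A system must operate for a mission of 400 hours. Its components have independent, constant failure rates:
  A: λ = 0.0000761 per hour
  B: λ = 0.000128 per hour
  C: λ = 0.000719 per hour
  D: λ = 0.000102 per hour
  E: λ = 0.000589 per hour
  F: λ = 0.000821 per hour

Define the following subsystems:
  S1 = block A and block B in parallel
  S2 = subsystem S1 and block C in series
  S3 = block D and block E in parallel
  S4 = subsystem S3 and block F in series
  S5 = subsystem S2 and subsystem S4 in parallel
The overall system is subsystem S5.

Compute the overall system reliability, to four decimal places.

R(A) = exp(−0.0000761 × 400) = 0.970019
R(B) = exp(−0.000128 × 400) = 0.950089
R(C) = exp(−0.000719 × 400) = 0.750062
R(D) = exp(−0.000102 × 400) = 0.960021
R(E) = exp(−0.000589 × 400) = 0.790097
R(F) = exp(−0.000821 × 400) = 0.720075
Parallel (A and B): 1 − (1 − 0.970019)(1 − 0.950089) = 0.998504
Series ([0.998504] and C): 0.998504 × 0.750062 = 0.748940
Parallel (D and E): 1 − (1 − 0.960021)(1 − 0.790097) = 0.991608
Series ([0.991608] and F): 0.991608 × 0.720075 = 0.714032
Parallel ([0.748940] and [0.714032]): 1 − (1 − 0.748940)(1 − 0.714032) = 0.9282

0.9282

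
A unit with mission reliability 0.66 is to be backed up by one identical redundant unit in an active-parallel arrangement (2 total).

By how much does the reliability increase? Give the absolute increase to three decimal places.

R_before = 0.66
R_after = 1 − (1 − 0.66)^2 = 0.884
ΔR = 0.884 − 0.66 = 0.224

0.224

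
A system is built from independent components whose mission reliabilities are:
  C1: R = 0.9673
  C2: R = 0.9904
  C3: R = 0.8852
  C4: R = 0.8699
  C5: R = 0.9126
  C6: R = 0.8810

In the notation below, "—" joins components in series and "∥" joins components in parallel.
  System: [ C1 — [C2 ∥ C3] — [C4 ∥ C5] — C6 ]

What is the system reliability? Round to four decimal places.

0.8416

Parallel (C2 and C3): 1 − (1 − 0.990400)(1 − 0.885200) = 0.998898
Parallel (C4 and C5): 1 − (1 − 0.869900)(1 − 0.912600) = 0.988629
Series (C1, [0.998898], [0.988629], and C6): 0.967300 × 0.998898 × 0.988629 × 0.881000 = 0.8416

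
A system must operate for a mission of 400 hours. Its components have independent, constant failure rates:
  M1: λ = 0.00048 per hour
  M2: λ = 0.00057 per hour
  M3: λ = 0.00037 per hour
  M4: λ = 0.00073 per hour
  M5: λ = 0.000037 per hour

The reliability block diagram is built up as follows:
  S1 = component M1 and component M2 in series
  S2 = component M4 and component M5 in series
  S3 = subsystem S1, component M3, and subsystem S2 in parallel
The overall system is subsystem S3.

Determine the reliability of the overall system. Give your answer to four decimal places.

R(M1) = exp(−0.00048 × 400) = 0.825307
R(M2) = exp(−0.00057 × 400) = 0.796124
R(M3) = exp(−0.00037 × 400) = 0.862431
R(M4) = exp(−0.00073 × 400) = 0.746769
R(M5) = exp(−0.000037 × 400) = 0.985309
Series (M1 and M2): 0.825307 × 0.796124 = 0.657047
Series (M4 and M5): 0.746769 × 0.985309 = 0.735798
Parallel ([0.657047], M3, and [0.735798]): 1 − (1 − 0.657047)(1 − 0.862431)(1 − 0.735798) = 0.9875

0.9875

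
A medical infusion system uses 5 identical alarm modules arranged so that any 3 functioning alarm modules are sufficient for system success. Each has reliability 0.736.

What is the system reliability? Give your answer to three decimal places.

0.881

R = Σ_{i=3}^{5} C(5,i) p^i (1−p)^{5−i} with p = 0.736
C(5,3)·0.736^3·0.264^2 = 0.27787
C(5,4)·0.736^4·0.264^1 = 0.38733
C(5,5)·0.736^5·0.264^0 = 0.21597
Sum = 0.881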